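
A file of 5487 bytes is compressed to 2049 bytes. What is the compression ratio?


Ratio = original / compressed = 5487 / 2049 = 2.6779

2.6779


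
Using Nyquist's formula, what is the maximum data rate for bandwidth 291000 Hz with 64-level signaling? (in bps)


Rate = 2 * B * log2(M) = 2 * 291000 * 6.0 = 3492000.0

3492000.0 bps


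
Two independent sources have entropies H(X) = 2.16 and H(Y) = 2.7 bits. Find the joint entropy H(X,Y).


For independent variables, H(X,Y) = H(X) + H(Y) = 2.16 + 2.7 = 4.86

4.86 bits


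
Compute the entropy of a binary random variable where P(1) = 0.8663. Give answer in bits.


H = -p*log2(p) - (1-p)*log2(1-p). -0.8663*log2(0.8663) = 0.179377; -0.1337*log2(0.1337) = 0.388122. H = 0.179377 + 0.388122 = 0.5675

0.5675 bits


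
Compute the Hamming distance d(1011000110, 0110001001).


Count differing positions: ^ ^ . ^ . . ^ ^ ^ ^ = 7 differences

7


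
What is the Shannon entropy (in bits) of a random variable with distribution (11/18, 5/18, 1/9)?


H = -sum(p_i * log2(p_i)). Terms: -(11/18)*log2(11/18) = 0.434190; -(5/18)*log2(5/18) = 0.513332; -(1/9)*log2(1/9) = 0.352214. H = 0.434190 + 0.513332 + 0.352214 = 1.2997

1.2997 bits


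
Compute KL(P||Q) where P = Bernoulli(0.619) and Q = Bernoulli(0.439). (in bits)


KL = p*log2(p/q) + (1-p)*log2((1-p)/(1-q)) = 0.619*log2(0.619/0.439) + 0.381*log2(0.381/0.561) = 0.0942

0.0942 bits


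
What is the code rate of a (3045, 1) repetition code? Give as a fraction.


Rate = k/n = 1/3045

1/3045


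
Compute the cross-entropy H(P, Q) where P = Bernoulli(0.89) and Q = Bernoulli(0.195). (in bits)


H(P,Q) = -p*log2(q) - (1-p)*log2(1-q). -0.89*log2(0.195) = 2.099024; -0.11*log2(0.805) = 0.034423. H(P,Q) = 2.099024 + 0.034423 = 2.1334

2.1334 bits


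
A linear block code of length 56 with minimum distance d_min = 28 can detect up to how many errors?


Detection capability = d_min - 1 = 28 - 1 = 27

27 errors


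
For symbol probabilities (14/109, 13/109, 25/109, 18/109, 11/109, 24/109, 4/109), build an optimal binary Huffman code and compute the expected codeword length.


Huffman construction (repeatedly merge the two least-probable nodes; each merge adds 1 bit to every symbol beneath it): 4/109 + 11/109 = 15/109; 13/109 + 14/109 = 27/109; 15/109 + 18/109 = 33/109; 24/109 + 25/109 = 49/109; 27/109 + 33/109 = 60/109; 49/109 + 60/109 = 1. Resulting codeword lengths (in the order the probabilities were given): (3, 3, 2, 3, 4, 2, 4). L_avg = sum(p_i * l_i) = 14/109*3 + 13/109*3 + 25/109*2 + 18/109*3 + 11/109*4 + 24/109*2 + 4/109*4 = 293/109 = 2.6881

2.6881 bits


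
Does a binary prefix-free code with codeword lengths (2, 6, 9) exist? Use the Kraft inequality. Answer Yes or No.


Kraft sum = sum(2^(-l_i)) = 0.2676, need <= 1. Result: satisfied (a binary prefix-free code with these lengths exists)

Yes


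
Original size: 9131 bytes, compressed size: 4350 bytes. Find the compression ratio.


Ratio = original / compressed = 9131 / 4350 = 2.0991

2.0991


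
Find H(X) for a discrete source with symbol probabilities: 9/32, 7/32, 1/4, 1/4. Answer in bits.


H = -sum(p_i * log2(p_i)). Terms: -(9/32)*log2(9/32) = 0.514709; -(7/32)*log2(7/32) = 0.479641; -(1/4)*log2(1/4) = 0.500000; -(1/4)*log2(1/4) = 0.500000. H = 0.514709 + 0.479641 + 0.500000 + 0.500000 = 1.9943

1.9943 bits


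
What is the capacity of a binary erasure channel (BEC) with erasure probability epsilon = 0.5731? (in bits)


C = 1 - epsilon = 1 - 0.5731 = 0.4269

0.4269 bits


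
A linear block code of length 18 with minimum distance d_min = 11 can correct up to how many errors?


Correction capability = floor((d-1)/2) = floor((11-1)/2) = 5

5 errors


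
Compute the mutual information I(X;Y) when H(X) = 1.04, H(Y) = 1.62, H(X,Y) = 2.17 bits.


I(X;Y) = H(X) + H(Y) - H(X,Y) = 1.04 + 1.62 - 2.17 = 0.49

0.49 bits


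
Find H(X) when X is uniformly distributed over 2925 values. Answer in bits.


H = log2(n) = log2(2925) = 11.5142

11.5142 bits


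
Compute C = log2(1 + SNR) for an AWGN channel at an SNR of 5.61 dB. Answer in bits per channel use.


SNR_linear = 10^(5.61/10) = 3.6392; C = log2(1 + SNR_linear) = log2(1 + 3.6392) = 2.2139

2.2139 bits/channel use


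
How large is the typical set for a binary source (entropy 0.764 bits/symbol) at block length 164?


log2|A_typical| = nH = 164 * 0.764 = 125.296, so |A_typical| ~ 2^125.296 = 5.222e+37

5.222e+37


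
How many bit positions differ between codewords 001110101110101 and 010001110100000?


Count differing positions: . ^ ^ ^ ^ ^ . ^ ^ . ^ . ^ . ^ = 10 differences

10


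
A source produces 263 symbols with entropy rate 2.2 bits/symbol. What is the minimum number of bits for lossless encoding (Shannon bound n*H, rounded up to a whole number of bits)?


Minimum bits >= n * H = 263 * 2.2 = 578.6, rounded up to a whole number of bits = 579

579 bits


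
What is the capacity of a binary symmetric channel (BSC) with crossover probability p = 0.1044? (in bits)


H(p) = -p*log2(p) - (1-p)*log2(1-p) = -0.1044*log2(0.1044) - 0.8956*log2(0.8956) = 0.340324 + 0.142466 = 0.4828. C = 1 - H(p) = 1 - 0.4828 = 0.5172

0.5172 bits


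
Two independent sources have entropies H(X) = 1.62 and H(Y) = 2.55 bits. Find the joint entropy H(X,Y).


For independent variables, H(X,Y) = H(X) + H(Y) = 1.62 + 2.55 = 4.17

4.17 bits


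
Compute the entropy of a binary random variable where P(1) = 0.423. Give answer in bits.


H = -p*log2(p) - (1-p)*log2(1-p). -0.423*log2(0.423) = 0.525057; -0.577*log2(0.577) = 0.457767. H = 0.525057 + 0.457767 = 0.9828

0.9828 bits


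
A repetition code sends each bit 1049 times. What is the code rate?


Rate = k/n = 1/1049

1/1049


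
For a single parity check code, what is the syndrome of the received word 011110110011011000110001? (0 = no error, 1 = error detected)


Syndrome = XOR of all bits = 0 XOR 1 XOR 1 XOR 1 XOR 1 XOR 0 XOR 1 XOR 1 XOR 0 XOR 0 XOR 1 XOR 1 XOR 0 XOR 1 XOR 1 XOR 0 XOR 0 XOR 0 XOR 1 XOR 1 XOR 0 XOR 0 XOR 0 XOR 1 = 1

1


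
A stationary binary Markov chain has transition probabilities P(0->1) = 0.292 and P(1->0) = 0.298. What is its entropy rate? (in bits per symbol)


Stationary distribution: pi_0 = p10/(p01+p10) = 0.5051, pi_1 = 0.4949. Entropy rate H' = pi_0*H(p01) + pi_1*H(p10) = 0.5051*0.8713 + 0.4949*0.8788 = 0.875

0.875 bits/symbol


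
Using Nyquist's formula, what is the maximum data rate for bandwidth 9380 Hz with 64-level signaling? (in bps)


Rate = 2 * B * log2(M) = 2 * 9380 * 6.0 = 112560.0

112560.0 bps


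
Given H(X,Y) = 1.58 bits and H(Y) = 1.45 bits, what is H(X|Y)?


H(X|Y) = H(X,Y) - H(Y) = 1.58 - 1.45 = 0.13

0.13 bits


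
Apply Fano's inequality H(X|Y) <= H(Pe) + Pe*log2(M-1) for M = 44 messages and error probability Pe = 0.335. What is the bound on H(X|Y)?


H(Pe) = -Pe*log2(Pe) - (1-Pe)*log2(1-Pe) = -0.335*log2(0.335) - 0.665*log2(0.665) = 0.528552 + 0.391402 = 0.92. Pe*log2(M-1) = 0.335*log2(43) = 1.817799. Bound = H(Pe) + Pe*log2(M-1) = 0.528552 + 0.391402 + 1.817799 = 2.7378

2.7378 bits


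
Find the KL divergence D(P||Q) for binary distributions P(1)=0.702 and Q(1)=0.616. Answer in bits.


KL = p*log2(p/q) + (1-p)*log2((1-p)/(1-q)) = 0.702*log2(0.702/0.616) + 0.298*log2(0.298/0.384) = 0.0233

0.0233 bits


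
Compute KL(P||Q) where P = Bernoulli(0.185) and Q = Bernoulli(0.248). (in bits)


KL = p*log2(p/q) + (1-p)*log2((1-p)/(1-q)) = 0.185*log2(0.185/0.248) + 0.815*log2(0.815/0.752) = 0.0164

0.0164 bits


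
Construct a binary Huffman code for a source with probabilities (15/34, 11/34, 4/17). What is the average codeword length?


Huffman construction (repeatedly merge the two least-probable nodes; each merge adds 1 bit to every symbol beneath it): 4/17 + 11/34 = 19/34; 15/34 + 19/34 = 1. Resulting codeword lengths (in the order the probabilities were given): (1, 2, 2). L_avg = sum(p_i * l_i) = 15/34*1 + 11/34*2 + 4/17*2 = 53/34 = 1.5588

1.5588 bits


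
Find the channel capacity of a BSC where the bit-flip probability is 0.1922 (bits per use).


H(p) = -p*log2(p) - (1-p)*log2(1-p) = -0.1922*log2(0.1922) - 0.8078*log2(0.8078) = 0.457305 + 0.248746 = 0.7061. C = 1 - H(p) = 1 - 0.7061 = 0.2939

0.2939 bits


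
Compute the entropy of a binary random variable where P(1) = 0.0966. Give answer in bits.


H = -p*log2(p) - (1-p)*log2(1-p). -0.0966*log2(0.0966) = 0.325719; -0.9034*log2(0.9034) = 0.132405. H = 0.325719 + 0.132405 = 0.4581

0.4581 bits


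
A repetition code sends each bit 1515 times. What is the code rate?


Rate = k/n = 1/1515

1/1515


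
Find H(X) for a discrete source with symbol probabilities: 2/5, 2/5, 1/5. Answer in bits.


H = -sum(p_i * log2(p_i)). Terms: -(2/5)*log2(2/5) = 0.528771; -(2/5)*log2(2/5) = 0.528771; -(1/5)*log2(1/5) = 0.464386. H = 0.528771 + 0.528771 + 0.464386 = 1.5219

1.5219 bits


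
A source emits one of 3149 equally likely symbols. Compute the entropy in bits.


H = log2(n) = log2(3149) = 11.6207

11.6207 bits


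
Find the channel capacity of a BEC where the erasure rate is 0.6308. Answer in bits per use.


C = 1 - epsilon = 1 - 0.6308 = 0.3692

0.3692 bits


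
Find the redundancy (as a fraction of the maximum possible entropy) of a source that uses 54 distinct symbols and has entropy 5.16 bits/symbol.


H_max = log2(K) = log2(54) = 5.7549 bits/symbol. Redundancy = 1 - H/H_max = 1 - 5.16/5.7549 = 1 - 0.8966 = 0.1034

0.1034


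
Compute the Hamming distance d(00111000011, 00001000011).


Count differing positions: . . ^ ^ . . . . . . . = 2 differences

2


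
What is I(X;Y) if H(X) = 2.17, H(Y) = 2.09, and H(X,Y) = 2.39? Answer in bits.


I(X;Y) = H(X) + H(Y) - H(X,Y) = 2.17 + 2.09 - 2.39 = 1.87

1.87 bits


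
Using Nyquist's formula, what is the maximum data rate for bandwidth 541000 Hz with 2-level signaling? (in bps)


Rate = 2 * B * log2(M) = 2 * 541000 * 1.0 = 1082000.0

1082000.0 bps


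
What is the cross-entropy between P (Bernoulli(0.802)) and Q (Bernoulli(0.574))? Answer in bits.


H(P,Q) = -p*log2(q) - (1-p)*log2(1-q). -0.802*log2(0.574) = 0.642304; -0.198*log2(0.426) = 0.243753. H(P,Q) = 0.642304 + 0.243753 = 0.8861

0.8861 bits


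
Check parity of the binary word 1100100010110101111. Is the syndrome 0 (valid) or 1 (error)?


Syndrome = XOR of all bits = 1 XOR 1 XOR 0 XOR 0 XOR 1 XOR 0 XOR 0 XOR 0 XOR 1 XOR 0 XOR 1 XOR 1 XOR 0 XOR 1 XOR 0 XOR 1 XOR 1 XOR 1 XOR 1 = 1

1


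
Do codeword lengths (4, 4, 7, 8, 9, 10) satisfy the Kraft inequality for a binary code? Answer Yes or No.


Kraft sum = sum(2^(-l_i)) = 0.1396, need <= 1. Result: satisfied (a binary prefix-free code with these lengths exists)

Yes


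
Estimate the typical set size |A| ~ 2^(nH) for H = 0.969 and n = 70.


log2|A_typical| = nH = 70 * 0.969 = 67.83, so |A_typical| ~ 2^67.83 = 2.623e+20

2.623e+20


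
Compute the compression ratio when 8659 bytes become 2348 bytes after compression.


Ratio = original / compressed = 8659 / 2348 = 3.6878

3.6878


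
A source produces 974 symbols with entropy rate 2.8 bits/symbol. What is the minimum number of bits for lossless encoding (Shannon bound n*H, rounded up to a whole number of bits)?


Minimum bits >= n * H = 974 * 2.8 = 2727.2, rounded up to a whole number of bits = 2728

2728 bits


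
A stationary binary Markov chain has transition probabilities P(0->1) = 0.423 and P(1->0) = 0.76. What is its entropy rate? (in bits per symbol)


Stationary distribution: pi_0 = p10/(p01+p10) = 0.6424, pi_1 = 0.3576. Entropy rate H' = pi_0*H(p01) + pi_1*H(p10) = 0.6424*0.9828 + 0.3576*0.795 = 0.9157

0.9157 bits/symbol


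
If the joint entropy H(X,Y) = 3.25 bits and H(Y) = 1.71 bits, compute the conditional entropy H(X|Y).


H(X|Y) = H(X,Y) - H(Y) = 3.25 - 1.71 = 1.54

1.54 bits


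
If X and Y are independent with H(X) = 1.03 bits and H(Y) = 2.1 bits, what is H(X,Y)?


For independent variables, H(X,Y) = H(X) + H(Y) = 1.03 + 2.1 = 3.13

3.13 bits


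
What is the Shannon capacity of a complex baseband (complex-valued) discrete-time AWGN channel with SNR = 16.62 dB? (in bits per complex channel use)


SNR_linear = 10^(16.62/10) = 45.9198; C = log2(1 + SNR_linear) = log2(1 + 45.9198) = 5.5521

5.5521 bits/channel use


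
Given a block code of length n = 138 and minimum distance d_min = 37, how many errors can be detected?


Detection capability = d_min - 1 = 37 - 1 = 36

36 errors


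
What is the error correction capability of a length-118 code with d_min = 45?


Correction capability = floor((d-1)/2) = floor((45-1)/2) = 22

22 errors


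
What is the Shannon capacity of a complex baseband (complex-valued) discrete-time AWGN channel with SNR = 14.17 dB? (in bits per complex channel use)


SNR_linear = 10^(14.17/10) = 26.1216; C = log2(1 + SNR_linear) = log2(1 + 26.1216) = 4.7614

4.7614 bits/channel use


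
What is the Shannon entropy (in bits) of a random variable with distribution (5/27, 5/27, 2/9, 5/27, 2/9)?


H = -sum(p_i * log2(p_i)). Terms: -(5/27)*log2(5/27) = 0.450548; -(5/27)*log2(5/27) = 0.450548; -(2/9)*log2(2/9) = 0.482206; -(5/27)*log2(5/27) = 0.450548; -(2/9)*log2(2/9) = 0.482206. H = 0.450548 + 0.450548 + 0.482206 + 0.450548 + 0.482206 = 2.3161

2.3161 bits


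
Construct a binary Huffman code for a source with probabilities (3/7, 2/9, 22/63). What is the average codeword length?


Huffman construction (repeatedly merge the two least-probable nodes; each merge adds 1 bit to every symbol beneath it): 2/9 + 22/63 = 4/7; 3/7 + 4/7 = 1. Resulting codeword lengths (in the order the probabilities were given): (1, 2, 2). L_avg = sum(p_i * l_i) = 3/7*1 + 2/9*2 + 22/63*2 = 11/7 = 1.5714

1.5714 bits


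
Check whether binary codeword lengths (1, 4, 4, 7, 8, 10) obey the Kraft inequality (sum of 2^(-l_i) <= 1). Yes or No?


Kraft sum = sum(2^(-l_i)) = 0.6377, need <= 1. Result: satisfied (a binary prefix-free code with these lengths exists)

Yes


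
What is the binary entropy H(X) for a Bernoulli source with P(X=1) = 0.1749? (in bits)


H = -p*log2(p) - (1-p)*log2(1-p). -0.1749*log2(0.1749) = 0.439943; -0.8251*log2(0.8251) = 0.228849. H = 0.439943 + 0.228849 = 0.6688

0.6688 bits


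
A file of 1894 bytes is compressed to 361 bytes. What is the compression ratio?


Ratio = original / compressed = 1894 / 361 = 5.2465

5.2465


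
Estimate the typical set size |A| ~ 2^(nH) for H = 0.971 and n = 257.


log2|A_typical| = nH = 257 * 0.971 = 249.547, so |A_typical| ~ 2^249.547 = 1.322e+75

1.322e+75


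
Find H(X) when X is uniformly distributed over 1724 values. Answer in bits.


H = log2(n) = log2(1724) = 10.7515

10.7515 bits


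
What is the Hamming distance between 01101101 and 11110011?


Count differing positions: ^ . . ^ ^ ^ ^ . = 5 differences

5


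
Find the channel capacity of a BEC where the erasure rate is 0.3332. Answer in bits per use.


C = 1 - epsilon = 1 - 0.3332 = 0.6668

0.6668 bits


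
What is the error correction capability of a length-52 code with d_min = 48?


Correction capability = floor((d-1)/2) = floor((48-1)/2) = 23

23 errors


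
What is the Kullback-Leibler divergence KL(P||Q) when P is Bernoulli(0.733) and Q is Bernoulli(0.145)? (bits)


KL = p*log2(p/q) + (1-p)*log2((1-p)/(1-q)) = 0.733*log2(0.733/0.145) + 0.267*log2(0.267/0.855) = 1.2653

1.2653 bits


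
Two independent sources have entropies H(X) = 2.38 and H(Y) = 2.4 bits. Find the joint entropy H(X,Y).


For independent variables, H(X,Y) = H(X) + H(Y) = 2.38 + 2.4 = 4.78

4.78 bits


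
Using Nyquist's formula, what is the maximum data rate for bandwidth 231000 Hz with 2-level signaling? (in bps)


Rate = 2 * B * log2(M) = 2 * 231000 * 1.0 = 462000.0

462000.0 bps


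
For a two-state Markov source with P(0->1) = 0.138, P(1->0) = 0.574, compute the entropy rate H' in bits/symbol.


Stationary distribution: pi_0 = p10/(p01+p10) = 0.8062, pi_1 = 0.1938. Entropy rate H' = pi_0*H(p01) + pi_1*H(p10) = 0.8062*0.579 + 0.1938*0.9841 = 0.6575

0.6575 bits/symbol


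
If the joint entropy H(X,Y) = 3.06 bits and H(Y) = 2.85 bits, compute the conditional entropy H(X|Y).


H(X|Y) = H(X,Y) - H(Y) = 3.06 - 2.85 = 0.21

0.21 bits


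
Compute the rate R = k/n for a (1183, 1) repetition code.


Rate = k/n = 1/1183

1/1183


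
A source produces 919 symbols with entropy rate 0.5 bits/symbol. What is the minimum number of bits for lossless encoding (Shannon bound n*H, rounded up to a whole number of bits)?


Minimum bits >= n * H = 919 * 0.5 = 459.5, rounded up to a whole number of bits = 460

460 bits


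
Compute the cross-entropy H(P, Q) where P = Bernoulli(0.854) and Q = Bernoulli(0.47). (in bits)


H(P,Q) = -p*log2(q) - (1-p)*log2(1-q). -0.854*log2(0.47) = 0.930234; -0.146*log2(0.53) = 0.133727. H(P,Q) = 0.930234 + 0.133727 = 1.064

1.064 bits


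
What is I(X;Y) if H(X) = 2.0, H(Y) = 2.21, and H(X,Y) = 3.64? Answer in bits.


I(X;Y) = H(X) + H(Y) - H(X,Y) = 2.0 + 2.21 - 3.64 = 0.57

0.57 bits


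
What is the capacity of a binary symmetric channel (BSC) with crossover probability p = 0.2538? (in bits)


H(p) = -p*log2(p) - (1-p)*log2(1-p) = -0.2538*log2(0.2538) - 0.7462*log2(0.7462) = 0.502076 + 0.315169 = 0.8172. C = 1 - H(p) = 1 - 0.8172 = 0.1828

0.1828 bits


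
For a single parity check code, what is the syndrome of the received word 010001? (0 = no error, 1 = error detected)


Syndrome = XOR of all bits = 0 XOR 1 XOR 0 XOR 0 XOR 0 XOR 1 = 0

0


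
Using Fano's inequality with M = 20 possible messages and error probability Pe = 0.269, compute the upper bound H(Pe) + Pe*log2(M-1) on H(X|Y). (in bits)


H(Pe) = -Pe*log2(Pe) - (1-Pe)*log2(1-Pe) = -0.269*log2(0.269) - 0.731*log2(0.731) = 0.509573 + 0.330453 = 0.84. Pe*log2(M-1) = 0.269*log2(19) = 1.142693. Bound = H(Pe) + Pe*log2(M-1) = 0.509573 + 0.330453 + 1.142693 = 1.9827

1.9827 bits


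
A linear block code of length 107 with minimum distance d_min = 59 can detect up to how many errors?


Detection capability = d_min - 1 = 59 - 1 = 58

58 errors


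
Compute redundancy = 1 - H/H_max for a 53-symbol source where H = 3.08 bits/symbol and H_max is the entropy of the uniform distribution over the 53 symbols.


H_max = log2(K) = log2(53) = 5.7279 bits/symbol. Redundancy = 1 - H/H_max = 1 - 3.08/5.7279 = 1 - 0.5377 = 0.4623

0.4623


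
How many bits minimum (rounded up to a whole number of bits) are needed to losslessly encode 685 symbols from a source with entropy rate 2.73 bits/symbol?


Minimum bits >= n * H = 685 * 2.73 = 1870.05, rounded up to a whole number of bits = 1871

1871 bits


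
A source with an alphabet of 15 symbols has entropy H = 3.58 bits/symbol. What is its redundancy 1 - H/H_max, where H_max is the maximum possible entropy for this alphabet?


H_max = log2(K) = log2(15) = 3.9069 bits/symbol. Redundancy = 1 - H/H_max = 1 - 3.58/3.9069 = 1 - 0.9163 = 0.0837

0.0837


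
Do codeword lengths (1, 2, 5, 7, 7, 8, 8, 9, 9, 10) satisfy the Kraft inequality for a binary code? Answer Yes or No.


Kraft sum = sum(2^(-l_i)) = 0.8096, need <= 1. Result: satisfied (a binary prefix-free code with these lengths exists)

Yes


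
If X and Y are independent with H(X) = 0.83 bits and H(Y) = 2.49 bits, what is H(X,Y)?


For independent variables, H(X,Y) = H(X) + H(Y) = 0.83 + 2.49 = 3.32

3.32 bits


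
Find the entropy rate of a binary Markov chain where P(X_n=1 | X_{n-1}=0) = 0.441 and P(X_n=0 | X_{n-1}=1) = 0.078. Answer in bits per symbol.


Stationary distribution: pi_0 = p10/(p01+p10) = 0.1503, pi_1 = 0.8497. Entropy rate H' = pi_0*H(p01) + pi_1*H(p10) = 0.1503*0.9899 + 0.8497*0.3951 = 0.4845

0.4845 bits/symbol


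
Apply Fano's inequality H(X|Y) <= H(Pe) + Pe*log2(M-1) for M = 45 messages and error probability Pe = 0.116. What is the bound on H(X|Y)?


H(Pe) = -Pe*log2(Pe) - (1-Pe)*log2(1-Pe) = -0.116*log2(0.116) - 0.884*log2(0.884) = 0.360505 + 0.157247 = 0.5178. Pe*log2(M-1) = 0.116*log2(44) = 0.633294. Bound = H(Pe) + Pe*log2(M-1) = 0.360505 + 0.157247 + 0.633294 = 1.151

1.151 bits


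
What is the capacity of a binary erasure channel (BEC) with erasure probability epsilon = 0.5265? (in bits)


C = 1 - epsilon = 1 - 0.5265 = 0.4735

0.4735 bits


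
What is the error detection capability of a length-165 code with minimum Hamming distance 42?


Detection capability = d_min - 1 = 42 - 1 = 41

41 errors


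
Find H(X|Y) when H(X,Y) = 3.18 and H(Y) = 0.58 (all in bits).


H(X|Y) = H(X,Y) - H(Y) = 3.18 - 0.58 = 2.6

2.6 bits


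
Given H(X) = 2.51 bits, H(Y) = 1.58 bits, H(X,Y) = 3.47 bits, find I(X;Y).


I(X;Y) = H(X) + H(Y) - H(X,Y) = 2.51 + 1.58 - 3.47 = 0.62

0.62 bits


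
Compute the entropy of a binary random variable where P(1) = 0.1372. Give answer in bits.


H = -p*log2(p) - (1-p)*log2(1-p). -0.1372*log2(0.1372) = 0.393167; -0.8628*log2(0.8628) = 0.183692. H = 0.393167 + 0.183692 = 0.5769

0.5769 bits


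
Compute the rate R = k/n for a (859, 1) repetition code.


Rate = k/n = 1/859

1/859


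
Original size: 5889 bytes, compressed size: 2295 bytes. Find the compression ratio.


Ratio = original / compressed = 5889 / 2295 = 2.566

2.566


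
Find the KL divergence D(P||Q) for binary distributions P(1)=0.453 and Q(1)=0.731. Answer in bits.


KL = p*log2(p/q) + (1-p)*log2((1-p)/(1-q)) = 0.453*log2(0.453/0.731) + 0.547*log2(0.547/0.269) = 0.2474

0.2474 bits


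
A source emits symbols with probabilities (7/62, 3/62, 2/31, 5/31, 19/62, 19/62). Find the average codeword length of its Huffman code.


Huffman construction (repeatedly merge the two least-probable nodes; each merge adds 1 bit to every symbol beneath it): 3/62 + 2/31 = 7/62; 7/62 + 7/62 = 7/31; 5/31 + 7/31 = 12/31; 19/62 + 19/62 = 19/31; 12/31 + 19/31 = 1. Resulting codeword lengths (in the order the probabilities were given): (3, 4, 4, 2, 2, 2). L_avg = sum(p_i * l_i) = 7/62*3 + 3/62*4 + 2/31*4 + 5/31*2 + 19/62*2 + 19/62*2 = 145/62 = 2.3387

2.3387 bits


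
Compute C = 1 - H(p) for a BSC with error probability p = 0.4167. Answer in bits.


H(p) = -p*log2(p) - (1-p)*log2(1-p) = -0.4167*log2(0.4167) - 0.5833*log2(0.5833) = 0.526258 + 0.453627 = 0.9799. C = 1 - H(p) = 1 - 0.9799 = 0.0201

0.0201 bits


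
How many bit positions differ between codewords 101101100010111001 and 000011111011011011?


Count differing positions: ^ . ^ ^ ^ . . ^ ^ . . ^ ^ . . . ^ . = 9 differences

9


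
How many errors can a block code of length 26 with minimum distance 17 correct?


Correction capability = floor((d-1)/2) = floor((17-1)/2) = 8

8 errors


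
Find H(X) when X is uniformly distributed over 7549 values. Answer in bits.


H = log2(n) = log2(7549) = 12.8821

12.8821 bits


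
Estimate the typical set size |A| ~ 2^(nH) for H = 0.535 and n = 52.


log2|A_typical| = nH = 52 * 0.535 = 27.82, so |A_typical| ~ 2^27.82 = 2.369e+08

2.369e+08


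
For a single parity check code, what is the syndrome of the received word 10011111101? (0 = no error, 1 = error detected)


Syndrome = XOR of all bits = 1 XOR 0 XOR 0 XOR 1 XOR 1 XOR 1 XOR 1 XOR 1 XOR 1 XOR 0 XOR 1 = 0

0


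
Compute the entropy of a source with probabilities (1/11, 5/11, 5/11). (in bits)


H = -sum(p_i * log2(p_i)). Terms: -(1/11)*log2(1/11) = 0.314494; -(5/11)*log2(5/11) = 0.517047; -(5/11)*log2(5/11) = 0.517047. H = 0.314494 + 0.517047 + 0.517047 = 1.3486

1.3486 bits


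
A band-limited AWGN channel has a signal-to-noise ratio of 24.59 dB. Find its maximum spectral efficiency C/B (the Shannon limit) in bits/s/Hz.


SNR_linear = 10^(24.59/10) = 287.7398; C/B = log2(1 + SNR_linear) = log2(1 + 287.7398) = 8.1736

8.1736 bits/s/Hz


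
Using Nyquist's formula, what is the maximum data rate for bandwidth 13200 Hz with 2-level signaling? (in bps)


Rate = 2 * B * log2(M) = 2 * 13200 * 1.0 = 26400.0

26400.0 bps


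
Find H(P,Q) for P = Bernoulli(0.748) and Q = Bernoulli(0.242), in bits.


H(P,Q) = -p*log2(q) - (1-p)*log2(1-q). -0.748*log2(0.242) = 1.531097; -0.252*log2(0.758) = 0.100732. H(P,Q) = 1.531097 + 0.100732 = 1.6318

1.6318 bits


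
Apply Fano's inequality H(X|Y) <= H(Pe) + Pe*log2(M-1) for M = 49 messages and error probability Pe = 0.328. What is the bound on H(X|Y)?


H(Pe) = -Pe*log2(Pe) - (1-Pe)*log2(1-Pe) = -0.328*log2(0.328) - 0.672*log2(0.672) = 0.527500 + 0.385370 = 0.9129. Pe*log2(M-1) = 0.328*log2(48) = 1.831868. Bound = H(Pe) + Pe*log2(M-1) = 0.527500 + 0.385370 + 1.831868 = 2.7447

2.7447 bits


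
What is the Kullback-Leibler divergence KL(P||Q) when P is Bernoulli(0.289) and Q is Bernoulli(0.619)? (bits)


KL = p*log2(p/q) + (1-p)*log2((1-p)/(1-q)) = 0.289*log2(0.289/0.619) + 0.711*log2(0.711/0.381) = 0.3224

0.3224 bits


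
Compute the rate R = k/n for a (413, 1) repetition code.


Rate = k/n = 1/413

1/413


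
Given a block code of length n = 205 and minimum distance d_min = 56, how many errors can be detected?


Detection capability = d_min - 1 = 56 - 1 = 55

55 errors


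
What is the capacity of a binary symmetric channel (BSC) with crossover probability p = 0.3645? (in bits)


H(p) = -p*log2(p) - (1-p)*log2(1-p) = -0.3645*log2(0.3645) - 0.6355*log2(0.6355) = 0.530715 + 0.415640 = 0.9464. C = 1 - H(p) = 1 - 0.9464 = 0.0536

0.0536 bits


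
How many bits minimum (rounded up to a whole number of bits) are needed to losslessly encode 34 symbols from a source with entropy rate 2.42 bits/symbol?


Minimum bits >= n * H = 34 * 2.42 = 82.28, rounded up to a whole number of bits = 83

83 bits


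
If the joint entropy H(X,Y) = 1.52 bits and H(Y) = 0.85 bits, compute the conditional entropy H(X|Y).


H(X|Y) = H(X,Y) - H(Y) = 1.52 - 0.85 = 0.67

0.67 bits


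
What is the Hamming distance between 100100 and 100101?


Count differing positions: . . . . . ^ = 1 differences

1


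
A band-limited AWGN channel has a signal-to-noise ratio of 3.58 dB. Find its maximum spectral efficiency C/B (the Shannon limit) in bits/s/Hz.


SNR_linear = 10^(3.58/10) = 2.2803; C/B = log2(1 + SNR_linear) = log2(1 + 2.2803) = 1.7138

1.7138 bits/s/Hz


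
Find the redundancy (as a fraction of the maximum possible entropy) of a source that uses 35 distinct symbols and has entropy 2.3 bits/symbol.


H_max = log2(K) = log2(35) = 5.1293 bits/symbol. Redundancy = 1 - H/H_max = 1 - 2.3/5.1293 = 1 - 0.4484 = 0.5516

0.5516


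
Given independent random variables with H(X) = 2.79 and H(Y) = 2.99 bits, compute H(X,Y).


For independent variables, H(X,Y) = H(X) + H(Y) = 2.79 + 2.99 = 5.78

5.78 bits


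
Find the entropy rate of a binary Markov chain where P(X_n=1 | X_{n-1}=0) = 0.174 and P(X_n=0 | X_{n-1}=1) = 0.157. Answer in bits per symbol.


Stationary distribution: pi_0 = p10/(p01+p10) = 0.4743, pi_1 = 0.5257. Entropy rate H' = pi_0*H(p01) + pi_1*H(p10) = 0.4743*0.6668 + 0.5257*0.6271 = 0.6459

0.6459 bits/symbol


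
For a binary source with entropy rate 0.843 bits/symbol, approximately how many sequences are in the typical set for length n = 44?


log2|A_typical| = nH = 44 * 0.843 = 37.092, so |A_typical| ~ 2^37.092 = 1.465e+11

1.465e+11


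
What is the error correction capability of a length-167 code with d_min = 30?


Correction capability = floor((d-1)/2) = floor((30-1)/2) = 14

14 errors


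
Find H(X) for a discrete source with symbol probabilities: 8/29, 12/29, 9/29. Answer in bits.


H = -sum(p_i * log2(p_i)). Terms: -(8/29)*log2(8/29) = 0.512546; -(12/29)*log2(12/29) = 0.526766; -(9/29)*log2(9/29) = 0.523879. H = 0.512546 + 0.526766 + 0.523879 = 1.5632

1.5632 bits


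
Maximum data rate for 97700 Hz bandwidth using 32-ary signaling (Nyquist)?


Rate = 2 * B * log2(M) = 2 * 97700 * 5.0 = 977000.0

977000.0 bps


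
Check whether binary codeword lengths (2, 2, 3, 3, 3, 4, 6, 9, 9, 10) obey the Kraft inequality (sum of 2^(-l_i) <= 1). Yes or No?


Kraft sum = sum(2^(-l_i)) = 0.958, need <= 1. Result: satisfied (a binary prefix-free code with these lengths exists)

Yes


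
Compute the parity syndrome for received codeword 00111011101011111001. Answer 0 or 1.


Syndrome = XOR of all bits = 0 XOR 0 XOR 1 XOR 1 XOR 1 XOR 0 XOR 1 XOR 1 XOR 1 XOR 0 XOR 1 XOR 0 XOR 1 XOR 1 XOR 1 XOR 1 XOR 1 XOR 0 XOR 0 XOR 1 = 1

1


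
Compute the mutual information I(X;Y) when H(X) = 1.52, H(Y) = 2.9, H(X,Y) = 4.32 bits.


I(X;Y) = H(X) + H(Y) - H(X,Y) = 1.52 + 2.9 - 4.32 = 0.1

0.1 bits


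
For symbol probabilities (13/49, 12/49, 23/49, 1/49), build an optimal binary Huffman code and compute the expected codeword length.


Huffman construction (repeatedly merge the two least-probable nodes; each merge adds 1 bit to every symbol beneath it): 1/49 + 12/49 = 13/49; 13/49 + 13/49 = 26/49; 23/49 + 26/49 = 1. Resulting codeword lengths (in the order the probabilities were given): (2, 3, 1, 3). L_avg = sum(p_i * l_i) = 13/49*2 + 12/49*3 + 23/49*1 + 1/49*3 = 88/49 = 1.7959

1.7959 bits


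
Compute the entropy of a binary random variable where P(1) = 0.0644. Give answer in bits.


H = -p*log2(p) - (1-p)*log2(1-p). -0.0644*log2(0.0644) = 0.254818; -0.9356*log2(0.9356) = 0.089851. H = 0.254818 + 0.089851 = 0.3447

0.3447 bits


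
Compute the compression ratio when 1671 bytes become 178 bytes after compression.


Ratio = original / compressed = 1671 / 178 = 9.3876

9.3876


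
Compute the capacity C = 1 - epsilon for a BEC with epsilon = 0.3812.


C = 1 - epsilon = 1 - 0.3812 = 0.6188

0.6188 bits


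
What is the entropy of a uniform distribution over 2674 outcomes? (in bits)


H = log2(n) = log2(2674) = 11.3848

11.3848 bits


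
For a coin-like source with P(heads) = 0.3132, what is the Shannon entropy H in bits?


H = -p*log2(p) - (1-p)*log2(1-p). -0.3132*log2(0.3132) = 0.524561; -0.6868*log2(0.6868) = 0.372272. H = 0.524561 + 0.372272 = 0.8968

0.8968 bits


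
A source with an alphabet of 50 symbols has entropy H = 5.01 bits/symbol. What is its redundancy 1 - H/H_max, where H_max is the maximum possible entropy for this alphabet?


H_max = log2(K) = log2(50) = 5.6439 bits/symbol. Redundancy = 1 - H/H_max = 1 - 5.01/5.6439 = 1 - 0.8877 = 0.1123

0.1123


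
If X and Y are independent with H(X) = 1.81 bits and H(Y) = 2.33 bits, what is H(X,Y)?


For independent variables, H(X,Y) = H(X) + H(Y) = 1.81 + 2.33 = 4.14

4.14 bits


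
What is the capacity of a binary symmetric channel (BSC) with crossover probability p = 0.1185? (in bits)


H(p) = -p*log2(p) - (1-p)*log2(1-p) = -0.1185*log2(0.1185) - 0.8815*log2(0.8815) = 0.364629 + 0.160404 = 0.525. C = 1 - H(p) = 1 - 0.525 = 0.475

0.475 bits


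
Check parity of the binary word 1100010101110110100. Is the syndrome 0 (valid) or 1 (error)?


Syndrome = XOR of all bits = 1 XOR 1 XOR 0 XOR 0 XOR 0 XOR 1 XOR 0 XOR 1 XOR 0 XOR 1 XOR 1 XOR 1 XOR 0 XOR 1 XOR 1 XOR 0 XOR 1 XOR 0 XOR 0 = 0

0


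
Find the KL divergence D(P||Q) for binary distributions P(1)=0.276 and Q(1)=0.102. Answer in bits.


KL = p*log2(p/q) + (1-p)*log2((1-p)/(1-q)) = 0.276*log2(0.276/0.102) + 0.724*log2(0.724/0.898) = 0.1714

0.1714 bits


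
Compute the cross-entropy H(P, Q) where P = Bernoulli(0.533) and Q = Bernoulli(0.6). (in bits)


H(P,Q) = -p*log2(q) - (1-p)*log2(1-q). -0.533*log2(0.6) = 0.392803; -0.467*log2(0.4) = 0.617340. H(P,Q) = 0.392803 + 0.617340 = 1.0101

1.0101 bits


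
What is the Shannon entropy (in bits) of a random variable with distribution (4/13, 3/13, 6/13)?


H = -sum(p_i * log2(p_i)). Terms: -(4/13)*log2(4/13) = 0.523212; -(3/13)*log2(3/13) = 0.488187; -(6/13)*log2(6/13) = 0.514836. H = 0.523212 + 0.488187 + 0.514836 = 1.5262

1.5262 bits


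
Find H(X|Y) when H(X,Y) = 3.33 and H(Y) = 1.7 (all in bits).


H(X|Y) = H(X,Y) - H(Y) = 3.33 - 1.7 = 1.63

1.63 bits


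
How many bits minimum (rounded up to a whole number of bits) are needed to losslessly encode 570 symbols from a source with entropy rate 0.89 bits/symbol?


Minimum bits >= n * H = 570 * 0.89 = 507.3, rounded up to a whole number of bits = 508

508 bits


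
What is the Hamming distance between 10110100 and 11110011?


Count differing positions: . ^ . . . ^ ^ ^ = 4 differences

4


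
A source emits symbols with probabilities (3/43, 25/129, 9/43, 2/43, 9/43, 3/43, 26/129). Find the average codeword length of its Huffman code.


Huffman construction (repeatedly merge the two least-probable nodes; each merge adds 1 bit to every symbol beneath it): 2/43 + 3/43 = 5/43; 3/43 + 5/43 = 8/43; 8/43 + 25/129 = 49/129; 26/129 + 9/43 = 53/129; 9/43 + 49/129 = 76/129; 53/129 + 76/129 = 1. Resulting codeword lengths (in the order the probabilities were given): (5, 3, 2, 5, 2, 4, 2). L_avg = sum(p_i * l_i) = 3/43*5 + 25/129*3 + 9/43*2 + 2/43*5 + 9/43*2 + 3/43*4 + 26/129*2 = 346/129 = 2.6822

2.6822 bits


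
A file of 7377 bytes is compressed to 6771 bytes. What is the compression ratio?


Ratio = original / compressed = 7377 / 6771 = 1.0895

1.0895


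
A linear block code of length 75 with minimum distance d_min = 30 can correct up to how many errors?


Correction capability = floor((d-1)/2) = floor((30-1)/2) = 14

14 errors


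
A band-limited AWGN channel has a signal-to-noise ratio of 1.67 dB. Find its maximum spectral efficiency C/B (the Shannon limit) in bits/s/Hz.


SNR_linear = 10^(1.67/10) = 1.4689; C/B = log2(1 + SNR_linear) = log2(1 + 1.4689) = 1.3039

1.3039 bits/s/Hz


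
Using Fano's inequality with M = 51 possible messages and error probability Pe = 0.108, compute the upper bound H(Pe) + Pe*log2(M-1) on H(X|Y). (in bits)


H(Pe) = -Pe*log2(Pe) - (1-Pe)*log2(1-Pe) = -0.108*log2(0.108) - 0.892*log2(0.892) = 0.346777 + 0.147077 = 0.4939. Pe*log2(M-1) = 0.108*log2(50) = 0.609536. Bound = H(Pe) + Pe*log2(M-1) = 0.346777 + 0.147077 + 0.609536 = 1.1034

1.1034 bits


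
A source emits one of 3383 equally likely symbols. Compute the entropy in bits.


H = log2(n) = log2(3383) = 11.7241

11.7241 bits


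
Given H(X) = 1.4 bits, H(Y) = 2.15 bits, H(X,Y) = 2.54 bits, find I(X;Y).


I(X;Y) = H(X) + H(Y) - H(X,Y) = 1.4 + 2.15 - 2.54 = 1.01

1.01 bits


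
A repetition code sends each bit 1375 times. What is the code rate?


Rate = k/n = 1/1375

1/1375


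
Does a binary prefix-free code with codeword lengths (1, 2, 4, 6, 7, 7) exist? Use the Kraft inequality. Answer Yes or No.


Kraft sum = sum(2^(-l_i)) = 0.8438, need <= 1. Result: satisfied (a binary prefix-free code with these lengths exists)

Yes


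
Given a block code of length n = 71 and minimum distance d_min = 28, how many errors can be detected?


Detection capability = d_min - 1 = 28 - 1 = 27

27 errors


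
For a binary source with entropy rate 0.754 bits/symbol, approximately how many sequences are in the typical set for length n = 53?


log2|A_typical| = nH = 53 * 0.754 = 39.962, so |A_typical| ~ 2^39.962 = 1.071e+12

1.071e+12


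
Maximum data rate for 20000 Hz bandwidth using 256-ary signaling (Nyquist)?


Rate = 2 * B * log2(M) = 2 * 20000 * 8.0 = 320000.0

320000.0 bps


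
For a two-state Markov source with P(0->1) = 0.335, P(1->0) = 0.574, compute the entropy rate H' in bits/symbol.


Stationary distribution: pi_0 = p10/(p01+p10) = 0.6315, pi_1 = 0.3685. Entropy rate H' = pi_0*H(p01) + pi_1*H(p10) = 0.6315*0.92 + 0.3685*0.9841 = 0.9436

0.9436 bits/symbol


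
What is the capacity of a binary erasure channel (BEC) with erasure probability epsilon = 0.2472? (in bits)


C = 1 - epsilon = 1 - 0.2472 = 0.7528

0.7528 bits


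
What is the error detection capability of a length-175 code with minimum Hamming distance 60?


Detection capability = d_min - 1 = 60 - 1 = 59

59 errors


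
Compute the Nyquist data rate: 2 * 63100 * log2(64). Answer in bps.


Rate = 2 * B * log2(M) = 2 * 63100 * 6.0 = 757200.0

757200.0 bps


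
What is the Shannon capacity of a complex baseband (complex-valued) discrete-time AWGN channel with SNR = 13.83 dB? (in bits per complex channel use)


SNR_linear = 10^(13.83/10) = 24.1546; C = log2(1 + SNR_linear) = log2(1 + 24.1546) = 4.6528

4.6528 bits/channel use


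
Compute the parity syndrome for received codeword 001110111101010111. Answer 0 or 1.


Syndrome = XOR of all bits = 0 XOR 0 XOR 1 XOR 1 XOR 1 XOR 0 XOR 1 XOR 1 XOR 1 XOR 1 XOR 0 XOR 1 XOR 0 XOR 1 XOR 0 XOR 1 XOR 1 XOR 1 = 0

0


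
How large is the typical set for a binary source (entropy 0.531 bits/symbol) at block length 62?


log2|A_typical| = nH = 62 * 0.531 = 32.922, so |A_typical| ~ 2^32.922 = 8.138e+09

8.138e+09


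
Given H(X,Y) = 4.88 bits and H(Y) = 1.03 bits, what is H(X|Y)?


H(X|Y) = H(X,Y) - H(Y) = 4.88 - 1.03 = 3.85

3.85 bits


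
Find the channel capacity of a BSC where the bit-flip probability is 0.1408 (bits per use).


H(p) = -p*log2(p) - (1-p)*log2(1-p) = -0.1408*log2(0.1408) - 0.8592*log2(0.8592) = 0.398222 + 0.188108 = 0.5863. C = 1 - H(p) = 1 - 0.5863 = 0.4137

0.4137 bits


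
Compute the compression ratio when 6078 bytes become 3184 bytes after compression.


Ratio = original / compressed = 6078 / 3184 = 1.9089

1.9089


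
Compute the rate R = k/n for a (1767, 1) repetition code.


Rate = k/n = 1/1767

1/1767


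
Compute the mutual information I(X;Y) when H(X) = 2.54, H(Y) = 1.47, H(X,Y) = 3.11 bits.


I(X;Y) = H(X) + H(Y) - H(X,Y) = 2.54 + 1.47 - 3.11 = 0.9

0.9 bits


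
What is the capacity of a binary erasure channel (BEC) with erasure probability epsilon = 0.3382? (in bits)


C = 1 - epsilon = 1 - 0.3382 = 0.6618

0.6618 bits


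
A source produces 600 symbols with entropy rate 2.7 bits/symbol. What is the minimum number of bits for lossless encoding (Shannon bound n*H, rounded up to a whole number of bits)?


Minimum bits >= n * H = 600 * 2.7 = 1620.0, rounded up to a whole number of bits = 1620

1620 bits


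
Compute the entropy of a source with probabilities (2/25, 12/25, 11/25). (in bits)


H = -sum(p_i * log2(p_i)). Terms: -(2/25)*log2(2/25) = 0.291508; -(12/25)*log2(12/25) = 0.508269; -(11/25)*log2(11/25) = 0.521147. H = 0.291508 + 0.508269 + 0.521147 = 1.3209

1.3209 bits


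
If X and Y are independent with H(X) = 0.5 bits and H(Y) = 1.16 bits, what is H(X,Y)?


For independent variables, H(X,Y) = H(X) + H(Y) = 0.5 + 1.16 = 1.66

1.66 bits


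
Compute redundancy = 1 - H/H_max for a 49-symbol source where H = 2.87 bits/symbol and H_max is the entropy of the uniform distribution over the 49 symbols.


H_max = log2(K) = log2(49) = 5.6147 bits/symbol. Redundancy = 1 - H/H_max = 1 - 2.87/5.6147 = 1 - 0.5112 = 0.4888

0.4888


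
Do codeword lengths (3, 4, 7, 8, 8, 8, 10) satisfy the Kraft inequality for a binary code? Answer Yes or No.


Kraft sum = sum(2^(-l_i)) = 0.208, need <= 1. Result: satisfied (a binary prefix-free code with these lengths exists)

Yes


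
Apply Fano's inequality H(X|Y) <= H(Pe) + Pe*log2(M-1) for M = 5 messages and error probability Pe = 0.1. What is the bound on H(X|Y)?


H(Pe) = -Pe*log2(Pe) - (1-Pe)*log2(1-Pe) = -0.1*log2(0.1) - 0.9*log2(0.9) = 0.332193 + 0.136803 = 0.469. Pe*log2(M-1) = 0.1*log2(4) = 0.200000. Bound = H(Pe) + Pe*log2(M-1) = 0.332193 + 0.136803 + 0.200000 = 0.669

0.669 bits


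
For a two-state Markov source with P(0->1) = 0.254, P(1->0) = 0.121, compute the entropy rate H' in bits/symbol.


Stationary distribution: pi_0 = p10/(p01+p10) = 0.3227, pi_1 = 0.6773. Entropy rate H' = pi_0*H(p01) + pi_1*H(p10) = 0.3227*0.8176 + 0.6773*0.5322 = 0.6243

0.6243 bits/symbol


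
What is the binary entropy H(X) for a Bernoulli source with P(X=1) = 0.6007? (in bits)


H = -p*log2(p) - (1-p)*log2(1-p). -0.6007*log2(0.6007) = 0.441685; -0.3993*log2(0.3993) = 0.528855. H = 0.441685 + 0.528855 = 0.9705

0.9705 bits
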